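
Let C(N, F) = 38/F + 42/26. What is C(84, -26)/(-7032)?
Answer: -1/45708 ≈ -2.1878e-5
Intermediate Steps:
C(N, F) = 21/13 + 38/F (C(N, F) = 38/F + 42*(1/26) = 38/F + 21/13 = 21/13 + 38/F)
C(84, -26)/(-7032) = (21/13 + 38/(-26))/(-7032) = (21/13 + 38*(-1/26))*(-1/7032) = (21/13 - 19/13)*(-1/7032) = (2/13)*(-1/7032) = -1/45708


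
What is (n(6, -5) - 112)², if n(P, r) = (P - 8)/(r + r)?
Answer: 312481/25 ≈ 12499.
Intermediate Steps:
n(P, r) = (-8 + P)/(2*r) (n(P, r) = (-8 + P)/((2*r)) = (-8 + P)*(1/(2*r)) = (-8 + P)/(2*r))
(n(6, -5) - 112)² = ((½)*(-8 + 6)/(-5) - 112)² = ((½)*(-⅕)*(-2) - 112)² = (⅕ - 112)² = (-559/5)² = 312481/25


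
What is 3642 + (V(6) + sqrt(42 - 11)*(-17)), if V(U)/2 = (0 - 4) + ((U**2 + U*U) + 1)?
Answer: 3780 - 17*sqrt(31) ≈ 3685.3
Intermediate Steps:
V(U) = -6 + 4*U**2 (V(U) = 2*((0 - 4) + ((U**2 + U*U) + 1)) = 2*(-4 + ((U**2 + U**2) + 1)) = 2*(-4 + (2*U**2 + 1)) = 2*(-4 + (1 + 2*U**2)) = 2*(-3 + 2*U**2) = -6 + 4*U**2)
3642 + (V(6) + sqrt(42 - 11)*(-17)) = 3642 + ((-6 + 4*6**2) + sqrt(42 - 11)*(-17)) = 3642 + ((-6 + 4*36) + sqrt(31)*(-17)) = 3642 + ((-6 + 144) - 17*sqrt(31)) = 3642 + (138 - 17*sqrt(31)) = 3780 - 17*sqrt(31)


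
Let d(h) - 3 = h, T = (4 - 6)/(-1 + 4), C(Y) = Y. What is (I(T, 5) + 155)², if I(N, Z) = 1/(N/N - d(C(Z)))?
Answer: 1175056/49 ≈ 23981.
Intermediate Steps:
T = -⅔ (T = -2/3 = -2*⅓ = -⅔ ≈ -0.66667)
d(h) = 3 + h
I(N, Z) = 1/(-2 - Z) (I(N, Z) = 1/(N/N - (3 + Z)) = 1/(1 + (-3 - Z)) = 1/(-2 - Z))
(I(T, 5) + 155)² = (-1/(2 + 5) + 155)² = (-1/7 + 155)² = (-1*⅐ + 155)² = (-⅐ + 155)² = (1084/7)² = 1175056/49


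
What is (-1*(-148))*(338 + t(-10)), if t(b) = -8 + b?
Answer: 47360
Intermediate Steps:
(-1*(-148))*(338 + t(-10)) = (-1*(-148))*(338 + (-8 - 10)) = 148*(338 - 18) = 148*320 = 47360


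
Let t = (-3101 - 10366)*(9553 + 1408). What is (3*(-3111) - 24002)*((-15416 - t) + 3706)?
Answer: -4920248566795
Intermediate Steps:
t = -147611787 (t = -13467*10961 = -147611787)
(3*(-3111) - 24002)*((-15416 - t) + 3706) = (3*(-3111) - 24002)*((-15416 - 1*(-147611787)) + 3706) = (-9333 - 24002)*((-15416 + 147611787) + 3706) = -33335*(147596371 + 3706) = -33335*147600077 = -4920248566795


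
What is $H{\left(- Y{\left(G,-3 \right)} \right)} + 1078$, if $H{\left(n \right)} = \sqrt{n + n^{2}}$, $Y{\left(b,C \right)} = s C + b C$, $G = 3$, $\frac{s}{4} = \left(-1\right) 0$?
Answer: $1078 + 3 \sqrt{10} \approx 1087.5$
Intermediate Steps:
$s = 0$ ($s = 4 \left(\left(-1\right) 0\right) = 4 \cdot 0 = 0$)
$Y{\left(b,C \right)} = C b$ ($Y{\left(b,C \right)} = 0 C + b C = 0 + C b = C b$)
$H{\left(- Y{\left(G,-3 \right)} \right)} + 1078 = \sqrt{- \left(-3\right) 3 \left(1 - \left(-3\right) 3\right)} + 1078 = \sqrt{\left(-1\right) \left(-9\right) \left(1 - -9\right)} + 1078 = \sqrt{9 \left(1 + 9\right)} + 1078 = \sqrt{9 \cdot 10} + 1078 = \sqrt{90} + 1078 = 3 \sqrt{10} + 1078 = 1078 + 3 \sqrt{10}$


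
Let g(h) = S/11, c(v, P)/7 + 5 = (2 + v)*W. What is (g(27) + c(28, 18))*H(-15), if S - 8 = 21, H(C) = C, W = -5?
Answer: 178590/11 ≈ 16235.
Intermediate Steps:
S = 29 (S = 8 + 21 = 29)
c(v, P) = -105 - 35*v (c(v, P) = -35 + 7*((2 + v)*(-5)) = -35 + 7*(-10 - 5*v) = -35 + (-70 - 35*v) = -105 - 35*v)
g(h) = 29/11
(g(27) + c(28, 18))*H(-15) = (29/11 + (-105 - 35*28))*(-15) = (29/11 + (-105 - 980))*(-15) = (29/11 - 1085)*(-15) = -11906/11*(-15) = 178590/11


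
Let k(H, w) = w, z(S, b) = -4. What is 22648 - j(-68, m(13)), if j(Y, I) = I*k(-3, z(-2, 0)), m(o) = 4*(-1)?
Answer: 22632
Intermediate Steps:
m(o) = -4
j(Y, I) = -4*I (j(Y, I) = I*(-4) = -4*I)
22648 - j(-68, m(13)) = 22648 - (-4)*(-4) = 22648 - 1*16 = 22648 - 16 = 22632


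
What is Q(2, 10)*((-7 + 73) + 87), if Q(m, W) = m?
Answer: 306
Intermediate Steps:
Q(2, 10)*((-7 + 73) + 87) = 2*((-7 + 73) + 87) = 2*(66 + 87) = 2*153 = 306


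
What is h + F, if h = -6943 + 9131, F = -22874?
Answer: -20686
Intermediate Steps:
h = 2188
h + F = 2188 - 22874 = -20686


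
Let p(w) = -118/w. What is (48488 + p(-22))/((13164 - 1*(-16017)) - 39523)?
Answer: -533427/113762 ≈ -4.6890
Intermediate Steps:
(48488 + p(-22))/((13164 - 1*(-16017)) - 39523) = (48488 - 118/(-22))/((13164 - 1*(-16017)) - 39523) = (48488 - 118*(-1/22))/((13164 + 16017) - 39523) = (48488 + 59/11)/(29181 - 39523) = (533427/11)/(-10342) = (533427/11)*(-1/10342) = -533427/113762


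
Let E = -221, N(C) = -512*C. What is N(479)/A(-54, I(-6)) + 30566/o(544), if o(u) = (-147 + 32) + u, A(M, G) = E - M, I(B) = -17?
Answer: 110315914/71643 ≈ 1539.8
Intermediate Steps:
A(M, G) = -221 - M
o(u) = -115 + u
N(479)/A(-54, I(-6)) + 30566/o(544) = (-512*479)/(-221 - 1*(-54)) + 30566/(-115 + 544) = -245248/(-221 + 54) + 30566/429 = -245248/(-167) + 30566*(1/429) = -245248*(-1/167) + 30566/429 = 245248/167 + 30566/429 = 110315914/71643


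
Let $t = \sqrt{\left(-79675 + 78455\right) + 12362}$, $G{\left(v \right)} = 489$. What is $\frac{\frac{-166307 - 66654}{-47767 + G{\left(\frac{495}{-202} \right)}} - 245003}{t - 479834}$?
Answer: $\frac{2778963138953541}{5442658876970546} + \frac{34749056619 \sqrt{1238}}{10885317753941092} \approx 0.5107$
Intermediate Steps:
$t = 3 \sqrt{1238}$ ($t = \sqrt{-1220 + 12362} = \sqrt{11142} = 3 \sqrt{1238} \approx 105.56$)
$\frac{\frac{-166307 - 66654}{-47767 + G{\left(\frac{495}{-202} \right)}} - 245003}{t - 479834} = \frac{\frac{-166307 - 66654}{-47767 + 489} - 245003}{3 \sqrt{1238} - 479834} = \frac{- \frac{232961}{-47278} - 245003}{-479834 + 3 \sqrt{1238}} = \frac{\left(-232961\right) \left(- \frac{1}{47278}\right) - 245003}{-479834 + 3 \sqrt{1238}} = \frac{\frac{232961}{47278} - 245003}{-479834 + 3 \sqrt{1238}} = - \frac{11583018873}{47278 \left(-479834 + 3 \sqrt{1238}\right)}$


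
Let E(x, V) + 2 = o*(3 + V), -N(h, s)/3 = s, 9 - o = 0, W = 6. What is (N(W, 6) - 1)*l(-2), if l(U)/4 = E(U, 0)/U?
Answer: 950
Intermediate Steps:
o = 9 (o = 9 - 1*0 = 9 + 0 = 9)
N(h, s) = -3*s
E(x, V) = 25 + 9*V (E(x, V) = -2 + 9*(3 + V) = -2 + (27 + 9*V) = 25 + 9*V)
l(U) = 100/U (l(U) = 4*((25 + 9*0)/U) = 4*((25 + 0)/U) = 4*(25/U) = 100/U)
(N(W, 6) - 1)*l(-2) = (-3*6 - 1)*(100/(-2)) = (-18 - 1)*(100*(-½)) = -19*(-50) = 950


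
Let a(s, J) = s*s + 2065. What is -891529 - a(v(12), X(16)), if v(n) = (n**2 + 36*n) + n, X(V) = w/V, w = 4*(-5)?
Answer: -1239338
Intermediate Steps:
w = -20
X(V) = -20/V
v(n) = n**2 + 37*n
a(s, J) = 2065 + s**2 (a(s, J) = s**2 + 2065 = 2065 + s**2)
-891529 - a(v(12), X(16)) = -891529 - (2065 + (12*(37 + 12))**2) = -891529 - (2065 + (12*49)**2) = -891529 - (2065 + 588**2) = -891529 - (2065 + 345744) = -891529 - 1*347809 = -891529 - 347809 = -1239338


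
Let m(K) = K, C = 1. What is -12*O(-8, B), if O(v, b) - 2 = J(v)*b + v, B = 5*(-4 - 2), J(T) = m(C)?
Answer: 432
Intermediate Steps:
J(T) = 1
B = -30 (B = 5*(-6) = -30)
O(v, b) = 2 + b + v (O(v, b) = 2 + (1*b + v) = 2 + (b + v) = 2 + b + v)
-12*O(-8, B) = -12*(2 - 30 - 8) = -12*(-36) = 432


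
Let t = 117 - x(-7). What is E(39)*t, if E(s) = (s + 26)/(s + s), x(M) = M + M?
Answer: 655/6 ≈ 109.17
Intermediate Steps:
x(M) = 2*M
t = 131 (t = 117 - 2*(-7) = 117 - 1*(-14) = 117 + 14 = 131)
E(s) = (26 + s)/(2*s) (E(s) = (26 + s)/((2*s)) = (26 + s)*(1/(2*s)) = (26 + s)/(2*s))
E(39)*t = ((½)*(26 + 39)/39)*131 = ((½)*(1/39)*65)*131 = (⅚)*131 = 655/6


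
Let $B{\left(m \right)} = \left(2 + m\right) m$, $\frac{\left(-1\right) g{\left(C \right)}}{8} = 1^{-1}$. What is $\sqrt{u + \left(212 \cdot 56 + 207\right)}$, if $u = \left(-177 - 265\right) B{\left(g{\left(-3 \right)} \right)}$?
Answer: $i \sqrt{9137} \approx 95.588 i$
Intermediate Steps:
$g{\left(C \right)} = -8$ ($g{\left(C \right)} = - \frac{8}{1} = \left(-8\right) 1 = -8$)
$B{\left(m \right)} = m \left(2 + m\right)$
$u = -21216$ ($u = \left(-177 - 265\right) \left(- 8 \left(2 - 8\right)\right) = - 442 \left(\left(-8\right) \left(-6\right)\right) = \left(-442\right) 48 = -21216$)
$\sqrt{u + \left(212 \cdot 56 + 207\right)} = \sqrt{-21216 + \left(212 \cdot 56 + 207\right)} = \sqrt{-21216 + \left(11872 + 207\right)} = \sqrt{-21216 + 12079} = \sqrt{-9137} = i \sqrt{9137}$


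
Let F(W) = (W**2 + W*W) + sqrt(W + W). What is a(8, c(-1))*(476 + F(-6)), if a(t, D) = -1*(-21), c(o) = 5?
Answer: 11508 + 42*I*sqrt(3) ≈ 11508.0 + 72.746*I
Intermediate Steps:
a(t, D) = 21
F(W) = 2*W**2 + sqrt(2)*sqrt(W) (F(W) = (W**2 + W**2) + sqrt(2*W) = 2*W**2 + sqrt(2)*sqrt(W))
a(8, c(-1))*(476 + F(-6)) = 21*(476 + (2*(-6)**2 + sqrt(2)*sqrt(-6))) = 21*(476 + (2*36 + sqrt(2)*(I*sqrt(6)))) = 21*(476 + (72 + 2*I*sqrt(3))) = 21*(548 + 2*I*sqrt(3)) = 11508 + 42*I*sqrt(3)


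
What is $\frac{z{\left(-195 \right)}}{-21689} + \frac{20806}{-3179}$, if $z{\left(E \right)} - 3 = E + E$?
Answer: $- \frac{450031061}{68949331} \approx -6.527$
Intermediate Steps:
$z{\left(E \right)} = 3 + 2 E$ ($z{\left(E \right)} = 3 + \left(E + E\right) = 3 + 2 E$)
$\frac{z{\left(-195 \right)}}{-21689} + \frac{20806}{-3179} = \frac{3 + 2 \left(-195\right)}{-21689} + \frac{20806}{-3179} = \left(3 - 390\right) \left(- \frac{1}{21689}\right) + 20806 \left(- \frac{1}{3179}\right) = \left(-387\right) \left(- \frac{1}{21689}\right) - \frac{20806}{3179} = \frac{387}{21689} - \frac{20806}{3179} = - \frac{450031061}{68949331}$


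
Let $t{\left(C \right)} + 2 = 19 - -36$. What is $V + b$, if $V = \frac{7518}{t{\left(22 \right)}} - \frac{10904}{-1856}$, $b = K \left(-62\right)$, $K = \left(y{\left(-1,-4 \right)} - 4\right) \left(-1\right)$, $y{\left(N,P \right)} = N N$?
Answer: $- \frac{16229}{424} \approx -38.276$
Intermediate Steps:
$y{\left(N,P \right)} = N^{2}$
$t{\left(C \right)} = 53$ ($t{\left(C \right)} = -2 + \left(19 - -36\right) = -2 + \left(19 + 36\right) = -2 + 55 = 53$)
$K = 3$ ($K = \left(\left(-1\right)^{2} - 4\right) \left(-1\right) = \left(1 - 4\right) \left(-1\right) = \left(-3\right) \left(-1\right) = 3$)
$b = -186$ ($b = 3 \left(-62\right) = -186$)
$V = \frac{62635}{424}$ ($V = \frac{7518}{53} - \frac{10904}{-1856} = 7518 \cdot \frac{1}{53} - - \frac{47}{8} = \frac{7518}{53} + \frac{47}{8} = \frac{62635}{424} \approx 147.72$)
$V + b = \frac{62635}{424} - 186 = - \frac{16229}{424}$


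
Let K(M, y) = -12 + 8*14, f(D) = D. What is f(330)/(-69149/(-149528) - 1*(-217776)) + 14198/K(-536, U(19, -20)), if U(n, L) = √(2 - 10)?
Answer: 231172023559823/1628183943850 ≈ 141.98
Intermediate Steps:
U(n, L) = 2*I*√2 (U(n, L) = √(-8) = 2*I*√2)
K(M, y) = 100 (K(M, y) = -12 + 112 = 100)
f(330)/(-69149/(-149528) - 1*(-217776)) + 14198/K(-536, U(19, -20)) = 330/(-69149/(-149528) - 1*(-217776)) + 14198/100 = 330/(-69149*(-1/149528) + 217776) + 14198*(1/100) = 330/(69149/149528 + 217776) + 7099/50 = 330/(32563678877/149528) + 7099/50 = 330*(149528/32563678877) + 7099/50 = 49344240/32563678877 + 7099/50 = 231172023559823/1628183943850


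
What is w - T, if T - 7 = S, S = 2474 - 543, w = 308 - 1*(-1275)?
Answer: -355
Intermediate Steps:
w = 1583 (w = 308 + 1275 = 1583)
S = 1931
T = 1938 (T = 7 + 1931 = 1938)
w - T = 1583 - 1*1938 = 1583 - 1938 = -355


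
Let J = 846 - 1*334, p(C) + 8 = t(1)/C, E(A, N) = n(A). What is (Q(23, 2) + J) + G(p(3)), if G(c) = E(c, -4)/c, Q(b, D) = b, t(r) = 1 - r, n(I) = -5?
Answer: 4285/8 ≈ 535.63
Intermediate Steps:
E(A, N) = -5
p(C) = -8 (p(C) = -8 + (1 - 1*1)/C = -8 + (1 - 1)/C = -8 + 0/C = -8 + 0 = -8)
J = 512 (J = 846 - 334 = 512)
G(c) = -5/c
(Q(23, 2) + J) + G(p(3)) = (23 + 512) - 5/(-8) = 535 - 5*(-1/8) = 535 + 5/8 = 4285/8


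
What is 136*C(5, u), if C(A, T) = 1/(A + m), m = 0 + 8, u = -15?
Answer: 136/13 ≈ 10.462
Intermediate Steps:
m = 8
C(A, T) = 1/(8 + A) (C(A, T) = 1/(A + 8) = 1/(8 + A))
136*C(5, u) = 136/(8 + 5) = 136/13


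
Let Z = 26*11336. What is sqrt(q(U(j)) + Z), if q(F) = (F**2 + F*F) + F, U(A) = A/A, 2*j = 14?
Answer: sqrt(294739) ≈ 542.90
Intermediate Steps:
j = 7 (j = (1/2)*14 = 7)
U(A) = 1
q(F) = F + 2*F**2 (q(F) = (F**2 + F**2) + F = 2*F**2 + F = F + 2*F**2)
Z = 294736
sqrt(q(U(j)) + Z) = sqrt(1*(1 + 2*1) + 294736) = sqrt(1*(1 + 2) + 294736) = sqrt(1*3 + 294736) = sqrt(3 + 294736) = sqrt(294739)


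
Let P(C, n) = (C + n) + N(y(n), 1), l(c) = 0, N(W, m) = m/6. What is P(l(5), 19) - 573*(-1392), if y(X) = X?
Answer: 4785811/6 ≈ 7.9764e+5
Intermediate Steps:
N(W, m) = m/6 (N(W, m) = m*(⅙) = m/6)
P(C, n) = ⅙ + C + n (P(C, n) = (C + n) + (⅙)*1 = (C + n) + ⅙ = ⅙ + C + n)
P(l(5), 19) - 573*(-1392) = (⅙ + 0 + 19) - 573*(-1392) = 115/6 + 797616 = 4785811/6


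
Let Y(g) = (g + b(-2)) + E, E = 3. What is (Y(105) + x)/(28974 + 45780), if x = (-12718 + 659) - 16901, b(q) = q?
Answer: -1603/4153 ≈ -0.38599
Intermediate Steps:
Y(g) = 1 + g (Y(g) = (g - 2) + 3 = (-2 + g) + 3 = 1 + g)
x = -28960 (x = -12059 - 16901 = -28960)
(Y(105) + x)/(28974 + 45780) = ((1 + 105) - 28960)/(28974 + 45780) = (106 - 28960)/74754 = -28854*1/74754 = -1603/4153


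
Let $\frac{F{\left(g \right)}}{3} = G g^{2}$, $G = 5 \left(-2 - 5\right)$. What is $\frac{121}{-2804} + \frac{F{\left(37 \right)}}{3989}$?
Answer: $- \frac{403543649}{11185156} \approx -36.078$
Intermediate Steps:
$G = -35$ ($G = 5 \left(-7\right) = -35$)
$F{\left(g \right)} = - 105 g^{2}$ ($F{\left(g \right)} = 3 \left(- 35 g^{2}\right) = - 105 g^{2}$)
$\frac{121}{-2804} + \frac{F{\left(37 \right)}}{3989} = \frac{121}{-2804} + \frac{\left(-105\right) 37^{2}}{3989} = 121 \left(- \frac{1}{2804}\right) + \left(-105\right) 1369 \cdot \frac{1}{3989} = - \frac{121}{2804} - \frac{143745}{3989} = - \frac{403543649}{11185156}$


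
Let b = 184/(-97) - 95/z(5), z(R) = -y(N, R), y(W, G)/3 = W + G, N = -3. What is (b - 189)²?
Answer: 10380960769/338724 ≈ 30647.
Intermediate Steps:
y(W, G) = 3*G + 3*W (y(W, G) = 3*(W + G) = 3*(G + W) = 3*G + 3*W)
z(R) = 9 - 3*R (z(R) = -(3*R + 3*(-3)) = -(3*R - 9) = -(-9 + 3*R) = 9 - 3*R)
b = 8111/582 (b = 184/(-97) - 95/(9 - 3*5) = 184*(-1/97) - 95/(9 - 15) = -184/97 - 95/(-6) = -184/97 - 95*(-⅙) = -184/97 + 95/6 = 8111/582 ≈ 13.936)
(b - 189)² = (8111/582 - 189)² = (-101887/582)² = 10380960769/338724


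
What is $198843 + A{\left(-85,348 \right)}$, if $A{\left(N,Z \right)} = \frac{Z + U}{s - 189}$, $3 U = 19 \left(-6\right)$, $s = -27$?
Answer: $\frac{21474889}{108} \approx 1.9884 \cdot 10^{5}$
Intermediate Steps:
$U = -38$ ($U = \frac{19 \left(-6\right)}{3} = \frac{1}{3} \left(-114\right) = -38$)
$A{\left(N,Z \right)} = \frac{19}{108} - \frac{Z}{216}$ ($A{\left(N,Z \right)} = \frac{Z - 38}{-27 - 189} = \frac{-38 + Z}{-216} = \left(-38 + Z\right) \left(- \frac{1}{216}\right) = \frac{19}{108} - \frac{Z}{216}$)
$198843 + A{\left(-85,348 \right)} = 198843 + \left(\frac{19}{108} - \frac{29}{18}\right) = 198843 - \frac{155}{108} = \frac{21474889}{108}$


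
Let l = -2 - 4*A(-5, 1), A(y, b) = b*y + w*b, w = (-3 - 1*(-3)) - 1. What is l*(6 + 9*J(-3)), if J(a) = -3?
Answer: -462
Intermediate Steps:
w = -1 (w = (-3 + 3) - 1 = 0 - 1 = -1)
A(y, b) = -b + b*y (A(y, b) = b*y - b = -b + b*y)
l = 22 (l = -2 - 4*(-1 - 5) = -2 - 4*(-6) = -2 + 24 = 22)
l*(6 + 9*J(-3)) = 22*(6 + 9*(-3)) = 22*(6 - 27) = 22*(-21) = -462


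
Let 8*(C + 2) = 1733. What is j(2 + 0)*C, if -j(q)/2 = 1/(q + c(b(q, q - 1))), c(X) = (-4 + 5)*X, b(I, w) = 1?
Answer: -1717/12 ≈ -143.08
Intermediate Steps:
C = 1717/8 (C = -2 + (⅛)*1733 = -2 + 1733/8 = 1717/8 ≈ 214.63)
c(X) = X (c(X) = 1*X = X)
j(q) = -2/(1 + q) (j(q) = -2/(q + 1) = -2/(1 + q))
j(2 + 0)*C = -2/(1 + (2 + 0))*(1717/8) = -2/(1 + 2)*(1717/8) = -2/3*(1717/8) = -2*⅓*(1717/8) = -⅔*1717/8 = -1717/12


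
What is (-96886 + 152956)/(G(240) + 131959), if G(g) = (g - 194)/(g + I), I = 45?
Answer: 2282850/5372623 ≈ 0.42490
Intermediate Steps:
G(g) = (-194 + g)/(45 + g) (G(g) = (g - 194)/(g + 45) = (-194 + g)/(45 + g))
(-96886 + 152956)/(G(240) + 131959) = (-96886 + 152956)/((-194 + 240)/(45 + 240) + 131959) = 56070/(46/285 + 131959) = 56070/(37608361/285) = 56070*(285/37608361) = 2282850/5372623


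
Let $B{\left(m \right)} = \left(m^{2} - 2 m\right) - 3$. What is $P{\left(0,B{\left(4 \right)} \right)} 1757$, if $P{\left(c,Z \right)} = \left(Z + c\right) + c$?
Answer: $8785$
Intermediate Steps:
$B{\left(m \right)} = -3 + m^{2} - 2 m$
$P{\left(c,Z \right)} = Z + 2 c$
$P{\left(0,B{\left(4 \right)} \right)} 1757 = \left(\left(-3 + 4^{2} - 8\right) + 2 \cdot 0\right) 1757 = \left(\left(-3 + 16 - 8\right) + 0\right) 1757 = \left(5 + 0\right) 1757 = 5 \cdot 1757 = 8785$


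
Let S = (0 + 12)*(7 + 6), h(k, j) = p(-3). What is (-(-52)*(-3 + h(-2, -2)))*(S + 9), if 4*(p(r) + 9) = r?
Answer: -109395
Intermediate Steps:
p(r) = -9 + r/4
h(k, j) = -39/4 (h(k, j) = -9 + (1/4)*(-3) = -9 - 3/4 = -39/4)
S = 156 (S = 12*13 = 156)
(-(-52)*(-3 + h(-2, -2)))*(S + 9) = (-(-52)*(-3 - 39/4))*(156 + 9) = -(-52)*(-51)/4*165 = -13*51*165 = -663*165 = -109395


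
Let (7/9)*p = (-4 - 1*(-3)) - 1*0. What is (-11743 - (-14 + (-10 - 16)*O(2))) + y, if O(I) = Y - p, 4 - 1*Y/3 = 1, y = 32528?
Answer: 147465/7 ≈ 21066.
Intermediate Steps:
p = -9/7 (p = 9*((-4 - 1*(-3)) - 1*0)/7 = 9*((-4 + 3) + 0)/7 = 9*(-1 + 0)/7 = (9/7)*(-1) = -9/7 ≈ -1.2857)
Y = 9 (Y = 12 - 3*1 = 12 - 3 = 9)
O(I) = 72/7 (O(I) = 9 - 1*(-9/7) = 9 + 9/7 = 72/7)
(-11743 - (-14 + (-10 - 16)*O(2))) + y = (-11743 - (-14 + (-10 - 16)*(72/7))) + 32528 = (-11743 - (-14 - 26*72/7)) + 32528 = (-11743 - (-14 - 1872/7)) + 32528 = (-11743 - 1*(-1970/7)) + 32528 = (-11743 + 1970/7) + 32528 = -80231/7 + 32528 = 147465/7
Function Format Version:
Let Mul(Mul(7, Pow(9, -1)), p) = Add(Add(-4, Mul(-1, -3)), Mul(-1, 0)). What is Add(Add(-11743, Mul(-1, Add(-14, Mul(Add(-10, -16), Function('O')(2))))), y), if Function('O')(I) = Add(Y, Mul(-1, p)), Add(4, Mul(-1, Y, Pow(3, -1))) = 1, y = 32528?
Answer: Rational(147465, 7) ≈ 21066.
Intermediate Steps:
p = Rational(-9, 7) (p = Mul(Rational(9, 7), Add(Add(-4, Mul(-1, -3)), Mul(-1, 0))) = Mul(Rational(9, 7), Add(Add(-4, 3), 0)) = Mul(Rational(9, 7), Add(-1, 0)) = Mul(Rational(9, 7), -1) = Rational(-9, 7) ≈ -1.2857)
Y = 9 (Y = Add(12, Mul(-3, 1)) = Add(12, -3) = 9)
Function('O')(I) = Rational(72, 7) (Function('O')(I) = Add(9, Mul(-1, Rational(-9, 7))) = Add(9, Rational(9, 7)) = Rational(72, 7))
Add(Add(-11743, Mul(-1, Add(-14, Mul(Add(-10, -16), Function('O')(2))))), y) = Add(Add(-11743, Mul(-1, Add(-14, Mul(Add(-10, -16), Rational(72, 7))))), 32528) = Add(Add(-11743, Mul(-1, Add(-14, Mul(-26, Rational(72, 7))))), 32528) = Add(Add(-11743, Mul(-1, Add(-14, Rational(-1872, 7)))), 32528) = Add(Add(-11743, Mul(-1, Rational(-1970, 7))), 32528) = Add(Add(-11743, Rational(1970, 7)), 32528) = Add(Rational(-80231, 7), 32528) = Rational(147465, 7)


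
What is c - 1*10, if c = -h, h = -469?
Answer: 459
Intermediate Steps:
c = 469 (c = -1*(-469) = 469)
c - 1*10 = 469 - 1*10 = 469 - 10 = 459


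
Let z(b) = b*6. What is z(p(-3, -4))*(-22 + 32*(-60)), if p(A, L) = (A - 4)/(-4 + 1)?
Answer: -27188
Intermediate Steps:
p(A, L) = 4/3 - A/3 (p(A, L) = (-4 + A)/(-3) = (-4 + A)*(-⅓) = 4/3 - A/3)
z(b) = 6*b
z(p(-3, -4))*(-22 + 32*(-60)) = (6*(4/3 - ⅓*(-3)))*(-22 + 32*(-60)) = (6*(4/3 + 1))*(-22 - 1920) = (6*(7/3))*(-1942) = 14*(-1942) = -27188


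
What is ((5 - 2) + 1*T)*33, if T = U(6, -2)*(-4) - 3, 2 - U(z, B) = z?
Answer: 528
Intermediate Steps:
U(z, B) = 2 - z
T = 13 (T = (2 - 1*6)*(-4) - 3 = (2 - 6)*(-4) - 3 = -4*(-4) - 3 = 16 - 3 = 13)
((5 - 2) + 1*T)*33 = ((5 - 2) + 1*13)*33 = (3 + 13)*33 = 16*33 = 528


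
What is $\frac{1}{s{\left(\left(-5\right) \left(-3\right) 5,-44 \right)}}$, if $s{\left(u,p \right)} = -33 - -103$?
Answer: $\frac{1}{70} \approx 0.014286$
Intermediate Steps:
$s{\left(u,p \right)} = 70$ ($s{\left(u,p \right)} = -33 + 103 = 70$)
$\frac{1}{s{\left(\left(-5\right) \left(-3\right) 5,-44 \right)}} = \frac{1}{70}$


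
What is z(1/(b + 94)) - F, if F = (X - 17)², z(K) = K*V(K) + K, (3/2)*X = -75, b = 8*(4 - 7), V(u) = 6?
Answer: -44889/10 ≈ -4488.9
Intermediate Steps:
b = -24 (b = 8*(-3) = -24)
X = -50 (X = (⅔)*(-75) = -50)
z(K) = 7*K (z(K) = K*6 + K = 6*K + K = 7*K)
F = 4489 (F = (-50 - 17)² = (-67)² = 4489)
z(1/(b + 94)) - F = 7/(-24 + 94) - 1*4489 = 7/70 - 4489 = 7*(1/70) - 4489 = ⅒ - 4489 = -44889/10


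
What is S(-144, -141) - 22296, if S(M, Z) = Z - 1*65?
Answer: -22502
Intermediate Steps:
S(M, Z) = -65 + Z (S(M, Z) = Z - 65 = -65 + Z)
S(-144, -141) - 22296 = (-65 - 141) - 22296 = -206 - 22296 = -22502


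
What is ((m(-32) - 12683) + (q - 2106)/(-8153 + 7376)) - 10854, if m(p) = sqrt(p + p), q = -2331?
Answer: -6094604/259 + 8*I ≈ -23531.0 + 8.0*I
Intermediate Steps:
m(p) = sqrt(2)*sqrt(p) (m(p) = sqrt(2*p) = sqrt(2)*sqrt(p))
((m(-32) - 12683) + (q - 2106)/(-8153 + 7376)) - 10854 = ((sqrt(2)*sqrt(-32) - 12683) + (-2331 - 2106)/(-8153 + 7376)) - 10854 = ((sqrt(2)*(4*I*sqrt(2)) - 12683) - 4437/(-777)) - 10854 = ((8*I - 12683) - 4437*(-1/777)) - 10854 = ((-12683 + 8*I) + 1479/259) - 10854 = (-3283418/259 + 8*I) - 10854 = -6094604/259 + 8*I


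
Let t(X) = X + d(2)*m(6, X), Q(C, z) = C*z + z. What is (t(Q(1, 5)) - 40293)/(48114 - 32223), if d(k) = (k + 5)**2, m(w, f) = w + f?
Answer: -39499/15891 ≈ -2.4856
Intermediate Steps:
Q(C, z) = z + C*z
m(w, f) = f + w
d(k) = (5 + k)**2
t(X) = 294 + 50*X (t(X) = X + (5 + 2)**2*(X + 6) = X + 7**2*(6 + X) = X + 49*(6 + X) = X + (294 + 49*X) = 294 + 50*X)
(t(Q(1, 5)) - 40293)/(48114 - 32223) = ((294 + 50*(5*(1 + 1))) - 40293)/(48114 - 32223) = ((294 + 50*(5*2)) - 40293)/15891 = ((294 + 50*10) - 40293)*(1/15891) = ((294 + 500) - 40293)*(1/15891) = (794 - 40293)*(1/15891) = -39499*1/15891 = -39499/15891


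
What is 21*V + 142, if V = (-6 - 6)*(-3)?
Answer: 898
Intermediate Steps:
V = 36 (V = -12*(-3) = 36)
21*V + 142 = 21*36 + 142 = 756 + 142 = 898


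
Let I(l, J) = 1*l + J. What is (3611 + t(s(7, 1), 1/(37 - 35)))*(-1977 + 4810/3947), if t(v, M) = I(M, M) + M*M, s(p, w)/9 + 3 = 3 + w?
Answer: -112679211641/15788 ≈ -7.1370e+6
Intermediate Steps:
I(l, J) = J + l (I(l, J) = l + J = J + l)
s(p, w) = 9*w (s(p, w) = -27 + 9*(3 + w) = -27 + (27 + 9*w) = 9*w)
t(v, M) = M² + 2*M (t(v, M) = (M + M) + M*M = 2*M + M² = M² + 2*M)
(3611 + t(s(7, 1), 1/(37 - 35)))*(-1977 + 4810/3947) = (3611 + (2 + 1/(37 - 35))/(37 - 35))*(-1977 + 4810/3947) = (3611 + (2 + 1/2)/2)*(-1977 + 4810*(1/3947)) = (3611 + (2 + ½)/2)*(-1977 + 4810/3947) = (3611 + (½)*(5/2))*(-7798409/3947) = (3611 + 5/4)*(-7798409/3947) = (14449/4)*(-7798409/3947) = -112679211641/15788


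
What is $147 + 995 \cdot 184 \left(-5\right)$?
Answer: $-915253$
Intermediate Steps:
$147 + 995 \cdot 184 \left(-5\right) = 147 + 995 \left(-920\right) = 147 - 915400 = -915253$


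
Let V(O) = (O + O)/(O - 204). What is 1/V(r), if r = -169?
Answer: 373/338 ≈ 1.1035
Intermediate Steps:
V(O) = 2*O/(-204 + O) (V(O) = (2*O)/(-204 + O) = 2*O/(-204 + O))
1/V(r) = 1/(2*(-169)/(-204 - 169)) = 1/(2*(-169)/(-373)) = 1/(2*(-169)*(-1/373)) = 1/(338/373) = 373/338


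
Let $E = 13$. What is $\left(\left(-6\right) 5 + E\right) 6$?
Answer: $-102$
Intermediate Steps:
$\left(\left(-6\right) 5 + E\right) 6 = \left(\left(-6\right) 5 + 13\right) 6 = \left(-30 + 13\right) 6 = \left(-17\right) 6 = -102$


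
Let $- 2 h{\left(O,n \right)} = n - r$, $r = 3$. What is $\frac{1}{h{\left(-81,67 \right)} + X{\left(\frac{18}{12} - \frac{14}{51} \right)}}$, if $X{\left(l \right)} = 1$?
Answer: $- \frac{1}{31} \approx -0.032258$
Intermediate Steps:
$h{\left(O,n \right)} = \frac{3}{2} - \frac{n}{2}$ ($h{\left(O,n \right)} = - \frac{n - 3}{2} = - \frac{-3 + n}{2} = \frac{3}{2} - \frac{n}{2}$)
$\frac{1}{h{\left(-81,67 \right)} + X{\left(\frac{18}{12} - \frac{14}{51} \right)}} = \frac{1}{\left(\frac{3}{2} - \frac{67}{2}\right) + 1} = \frac{1}{-32 + 1} = \frac{1}{-31} = - \frac{1}{31}$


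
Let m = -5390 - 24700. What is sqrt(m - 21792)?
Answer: I*sqrt(51882) ≈ 227.78*I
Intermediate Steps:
m = -30090
sqrt(m - 21792) = sqrt(-30090 - 21792) = sqrt(-51882) = I*sqrt(51882)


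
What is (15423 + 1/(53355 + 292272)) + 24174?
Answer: 13685792320/345627 ≈ 39597.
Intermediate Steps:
(15423 + 1/(53355 + 292272)) + 24174 = (15423 + 1/345627) + 24174 = 5330605222/345627 + 24174 = 13685792320/345627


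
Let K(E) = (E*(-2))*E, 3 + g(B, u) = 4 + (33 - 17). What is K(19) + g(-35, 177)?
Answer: -705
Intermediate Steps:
g(B, u) = 17 (g(B, u) = -3 + (4 + (33 - 17)) = -3 + (4 + 16) = -3 + 20 = 17)
K(E) = -2*E² (K(E) = (-2*E)*E = -2*E²)
K(19) + g(-35, 177) = -2*19² + 17 = -2*361 + 17 = -722 + 17 = -705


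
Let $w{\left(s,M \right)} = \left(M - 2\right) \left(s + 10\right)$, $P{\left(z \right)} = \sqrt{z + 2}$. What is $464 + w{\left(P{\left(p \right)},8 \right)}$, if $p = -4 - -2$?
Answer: $524$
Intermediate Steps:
$p = -2$ ($p = -4 + 2 = -2$)
$P{\left(z \right)} = \sqrt{2 + z}$
$w{\left(s,M \right)} = \left(-2 + M\right) \left(10 + s\right)$
$464 + w{\left(P{\left(p \right)},8 \right)} = 464 + \left(-20 - 2 \sqrt{2 - 2} + 10 \cdot 8 + 8 \sqrt{2 - 2}\right) = 464 + \left(-20 - 2 \sqrt{0} + 80 + 8 \sqrt{0}\right) = 464 + \left(-20 - 0 + 80 + 8 \cdot 0\right) = 464 + \left(-20 + 0 + 80 + 0\right) = 464 + 60 = 524$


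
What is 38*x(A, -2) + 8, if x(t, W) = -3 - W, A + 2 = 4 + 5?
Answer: -30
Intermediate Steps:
A = 7 (A = -2 + (4 + 5) = -2 + 9 = 7)
38*x(A, -2) + 8 = 38*(-3 - 1*(-2)) + 8 = 38*(-3 + 2) + 8 = 38*(-1) + 8 = -38 + 8 = -30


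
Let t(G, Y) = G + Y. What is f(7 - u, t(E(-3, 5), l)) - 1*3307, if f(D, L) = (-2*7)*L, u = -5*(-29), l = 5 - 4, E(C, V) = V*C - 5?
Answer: -3041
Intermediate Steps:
E(C, V) = -5 + C*V (E(C, V) = C*V - 5 = -5 + C*V)
l = 1
u = 145
f(D, L) = -14*L
f(7 - u, t(E(-3, 5), l)) - 1*3307 = -14*((-5 - 3*5) + 1) - 1*3307 = -14*((-5 - 15) + 1) - 3307 = -14*(-20 + 1) - 3307 = -14*(-19) - 3307 = 266 - 3307 = -3041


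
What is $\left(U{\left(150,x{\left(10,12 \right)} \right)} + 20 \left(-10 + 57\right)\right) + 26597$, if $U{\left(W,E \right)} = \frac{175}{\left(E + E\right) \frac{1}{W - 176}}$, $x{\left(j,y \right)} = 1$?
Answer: $25262$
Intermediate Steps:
$U{\left(W,E \right)} = \frac{175 \left(-176 + W\right)}{2 E}$ ($U{\left(W,E \right)} = \frac{175}{2 E \frac{1}{-176 + W}} = 175 \frac{-176 + W}{2 E} = \frac{175 \left(-176 + W\right)}{2 E}$)
$\left(U{\left(150,x{\left(10,12 \right)} \right)} + 20 \left(-10 + 57\right)\right) + 26597 = \left(\frac{175 \left(-176 + 150\right)}{2 \cdot 1} + 20 \left(-10 + 57\right)\right) + 26597 = \left(\frac{175}{2} \cdot 1 \left(-26\right) + 20 \cdot 47\right) + 26597 = \left(-2275 + 940\right) + 26597 = -1335 + 26597 = 25262$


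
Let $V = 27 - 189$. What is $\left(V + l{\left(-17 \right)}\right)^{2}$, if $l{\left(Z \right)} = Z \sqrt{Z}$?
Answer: $21331 + 5508 i \sqrt{17} \approx 21331.0 + 22710.0 i$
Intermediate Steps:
$V = -162$
$l{\left(Z \right)} = Z^{\frac{3}{2}}$
$\left(V + l{\left(-17 \right)}\right)^{2} = \left(-162 + \left(-17\right)^{\frac{3}{2}}\right)^{2} = \left(-162 - 17 i \sqrt{17}\right)^{2}$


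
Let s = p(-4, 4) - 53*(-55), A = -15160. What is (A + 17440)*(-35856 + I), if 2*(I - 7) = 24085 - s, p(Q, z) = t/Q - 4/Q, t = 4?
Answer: -57601920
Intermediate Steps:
p(Q, z) = 0 (p(Q, z) = 4/Q - 4/Q = 0)
s = 2915 (s = 0 - 53*(-55) = 0 + 2915 = 2915)
I = 10592 (I = 7 + (24085 - 1*2915)/2 = 7 + (24085 - 2915)/2 = 7 + (1/2)*21170 = 7 + 10585 = 10592)
(A + 17440)*(-35856 + I) = (-15160 + 17440)*(-35856 + 10592) = 2280*(-25264) = -57601920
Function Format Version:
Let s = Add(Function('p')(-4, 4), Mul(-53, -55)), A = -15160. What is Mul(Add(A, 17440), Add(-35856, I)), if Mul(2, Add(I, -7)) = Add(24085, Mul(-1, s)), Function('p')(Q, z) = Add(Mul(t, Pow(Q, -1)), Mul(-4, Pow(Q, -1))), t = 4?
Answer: -57601920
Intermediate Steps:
Function('p')(Q, z) = 0 (Function('p')(Q, z) = Add(Mul(4, Pow(Q, -1)), Mul(-4, Pow(Q, -1))) = 0)
s = 2915 (s = Add(0, Mul(-53, -55)) = Add(0, 2915) = 2915)
I = 10592 (I = Add(7, Mul(Rational(1, 2), Add(24085, Mul(-1, 2915)))) = Add(7, Mul(Rational(1, 2), Add(24085, -2915))) = Add(7, Mul(Rational(1, 2), 21170)) = Add(7, 10585) = 10592)
Mul(Add(A, 17440), Add(-35856, I)) = Mul(Add(-15160, 17440), Add(-35856, 10592)) = Mul(2280, -25264) = -57601920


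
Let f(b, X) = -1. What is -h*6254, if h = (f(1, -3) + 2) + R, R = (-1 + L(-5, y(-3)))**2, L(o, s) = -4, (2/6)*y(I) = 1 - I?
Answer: -162604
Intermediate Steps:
y(I) = 3 - 3*I (y(I) = 3*(1 - I) = 3 - 3*I)
R = 25 (R = (-1 - 4)**2 = (-5)**2 = 25)
h = 26 (h = (-1 + 2) + 25 = 1 + 25 = 26)
-h*6254 = -26*6254 = -1*162604 = -162604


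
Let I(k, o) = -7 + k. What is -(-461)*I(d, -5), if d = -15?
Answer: -10142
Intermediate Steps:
-(-461)*I(d, -5) = -(-461)*(-7 - 15) = -(-461)*(-22) = -461*22 = -10142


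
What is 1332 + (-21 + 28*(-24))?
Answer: 639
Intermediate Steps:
1332 + (-21 + 28*(-24)) = 1332 + (-21 - 672) = 1332 - 693 = 639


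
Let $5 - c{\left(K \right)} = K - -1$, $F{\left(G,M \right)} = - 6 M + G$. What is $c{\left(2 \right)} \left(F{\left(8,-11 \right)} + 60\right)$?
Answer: $268$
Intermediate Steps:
$F{\left(G,M \right)} = G - 6 M$
$c{\left(K \right)} = 4 - K$ ($c{\left(K \right)} = 5 - \left(K - -1\right) = 5 - \left(K + 1\right) = 5 - \left(1 + K\right) = 4 - K$)
$c{\left(2 \right)} \left(F{\left(8,-11 \right)} + 60\right) = \left(4 - 2\right) \left(\left(8 - -66\right) + 60\right) = \left(4 - 2\right) \left(\left(8 + 66\right) + 60\right) = 2 \left(74 + 60\right) = 2 \cdot 134 = 268$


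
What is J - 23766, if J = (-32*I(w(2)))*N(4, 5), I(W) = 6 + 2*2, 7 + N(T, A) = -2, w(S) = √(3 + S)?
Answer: -20886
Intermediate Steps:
N(T, A) = -9 (N(T, A) = -7 - 2 = -9)
I(W) = 10 (I(W) = 6 + 4 = 10)
J = 2880 (J = -32*10*(-9) = -320*(-9) = 2880)
J - 23766 = 2880 - 23766 = -20886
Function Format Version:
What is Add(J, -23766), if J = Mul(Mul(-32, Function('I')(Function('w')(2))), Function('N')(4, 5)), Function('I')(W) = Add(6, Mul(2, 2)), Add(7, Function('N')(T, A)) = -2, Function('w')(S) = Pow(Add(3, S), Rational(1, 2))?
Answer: -20886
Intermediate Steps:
Function('N')(T, A) = -9 (Function('N')(T, A) = Add(-7, -2) = -9)
Function('I')(W) = 10 (Function('I')(W) = Add(6, 4) = 10)
J = 2880 (J = Mul(Mul(-32, 10), -9) = Mul(-320, -9) = 2880)
Add(J, -23766) = Add(2880, -23766) = -20886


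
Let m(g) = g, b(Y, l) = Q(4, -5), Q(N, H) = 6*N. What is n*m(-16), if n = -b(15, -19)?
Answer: 384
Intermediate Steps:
b(Y, l) = 24 (b(Y, l) = 6*4 = 24)
n = -24 (n = -1*24 = -24)
n*m(-16) = -24*(-16) = 384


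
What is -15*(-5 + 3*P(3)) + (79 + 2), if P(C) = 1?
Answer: 111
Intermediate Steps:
-15*(-5 + 3*P(3)) + (79 + 2) = -15*(-5 + 3*1) + (79 + 2) = -15*(-5 + 3) + 81 = -15*(-2) + 81 = 30 + 81 = 111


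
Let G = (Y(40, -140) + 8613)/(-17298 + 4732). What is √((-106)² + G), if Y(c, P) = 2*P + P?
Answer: √1774110390778/12566 ≈ 106.00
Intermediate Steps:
Y(c, P) = 3*P
G = -8193/12566 (G = (3*(-140) + 8613)/(-17298 + 4732) = (-420 + 8613)/(-12566) = 8193*(-1/12566) = -8193/12566 ≈ -0.65200)
√((-106)² + G) = √((-106)² - 8193/12566) = √(11236 - 8193/12566) = √(141183383/12566) = √1774110390778/12566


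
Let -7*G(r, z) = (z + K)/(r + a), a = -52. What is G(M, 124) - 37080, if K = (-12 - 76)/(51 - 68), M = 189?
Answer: -604517436/16303 ≈ -37080.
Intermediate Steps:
K = 88/17 (K = -88/(-17) = -88*(-1/17) = 88/17 ≈ 5.1765)
G(r, z) = -(88/17 + z)/(7*(-52 + r)) (G(r, z) = -(z + 88/17)/(7*(r - 52)) = -(88/17 + z)/(7*(-52 + r)))
G(M, 124) - 37080 = (-88 - 17*124)/(119*(-52 + 189)) - 37080 = (1/119)*(-88 - 2108)/137 - 37080 = (1/119)*(1/137)*(-2196) - 37080 = -2196/16303 - 37080 = -604517436/16303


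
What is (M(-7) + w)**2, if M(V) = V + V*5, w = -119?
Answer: 25921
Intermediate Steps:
M(V) = 6*V (M(V) = V + 5*V = 6*V)
(M(-7) + w)**2 = (6*(-7) - 119)**2 = (-42 - 119)**2 = (-161)**2 = 25921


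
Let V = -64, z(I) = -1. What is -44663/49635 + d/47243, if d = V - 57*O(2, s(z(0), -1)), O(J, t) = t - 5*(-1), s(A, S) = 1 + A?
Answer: -2127336724/2344906305 ≈ -0.90722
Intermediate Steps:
O(J, t) = 5 + t (O(J, t) = t + 5 = 5 + t)
d = -349 (d = -64 - 57*(5 + (1 - 1)) = -64 - 57*(5 + 0) = -64 - 57*5 = -64 - 285 = -349)
-44663/49635 + d/47243 = -44663/49635 - 349/47243 = -2127336724/2344906305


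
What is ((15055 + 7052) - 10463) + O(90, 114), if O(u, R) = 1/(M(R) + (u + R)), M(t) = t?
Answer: 3702793/318 ≈ 11644.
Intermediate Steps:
O(u, R) = 1/(u + 2*R) (O(u, R) = 1/(R + (u + R)) = 1/(R + (R + u)) = 1/(u + 2*R))
((15055 + 7052) - 10463) + O(90, 114) = ((15055 + 7052) - 10463) + 1/(90 + 2*114) = (22107 - 10463) + 1/(90 + 228) = 11644 + 1/318 = 3702793/318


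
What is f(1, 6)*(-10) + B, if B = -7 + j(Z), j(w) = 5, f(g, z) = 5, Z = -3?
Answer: -52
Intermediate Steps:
B = -2 (B = -7 + 5 = -2)
f(1, 6)*(-10) + B = 5*(-10) - 2 = -50 - 2 = -52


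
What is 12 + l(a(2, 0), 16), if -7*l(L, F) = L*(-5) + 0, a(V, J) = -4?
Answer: 64/7 ≈ 9.1429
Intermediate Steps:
l(L, F) = 5*L/7 (l(L, F) = -(L*(-5) + 0)/7 = -(-5*L + 0)/7 = -(-5)*L/7 = 5*L/7)
12 + l(a(2, 0), 16) = 12 + (5/7)*(-4) = 12 - 20/7 = 64/7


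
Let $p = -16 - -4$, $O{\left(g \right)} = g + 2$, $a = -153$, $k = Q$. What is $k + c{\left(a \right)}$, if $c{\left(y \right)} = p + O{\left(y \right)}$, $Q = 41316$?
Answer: $41153$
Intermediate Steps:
$k = 41316$
$O{\left(g \right)} = 2 + g$
$p = -12$ ($p = -16 + 4 = -12$)
$c{\left(y \right)} = -10 + y$ ($c{\left(y \right)} = -12 + \left(2 + y\right) = -10 + y$)
$k + c{\left(a \right)} = 41316 - 163 = 41153$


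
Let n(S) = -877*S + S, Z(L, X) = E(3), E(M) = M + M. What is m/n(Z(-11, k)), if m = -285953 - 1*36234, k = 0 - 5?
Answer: 322187/5256 ≈ 61.299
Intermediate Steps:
k = -5
E(M) = 2*M
Z(L, X) = 6 (Z(L, X) = 2*3 = 6)
m = -322187 (m = -285953 - 36234 = -322187)
n(S) = -876*S
m/n(Z(-11, k)) = -322187/((-876*6)) = -322187/(-5256) = -322187*(-1/5256) = 322187/5256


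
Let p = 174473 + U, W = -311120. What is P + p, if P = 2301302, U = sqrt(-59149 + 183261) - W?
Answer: 2786895 + 4*sqrt(7757) ≈ 2.7872e+6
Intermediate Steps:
U = 311120 + 4*sqrt(7757) (U = sqrt(-59149 + 183261) - 1*(-311120) = sqrt(124112) + 311120 = 4*sqrt(7757) + 311120 = 311120 + 4*sqrt(7757) ≈ 3.1147e+5)
p = 485593 + 4*sqrt(7757) (p = 174473 + (311120 + 4*sqrt(7757)) = 485593 + 4*sqrt(7757) ≈ 4.8595e+5)
P + p = 2301302 + (485593 + 4*sqrt(7757)) = 2786895 + 4*sqrt(7757)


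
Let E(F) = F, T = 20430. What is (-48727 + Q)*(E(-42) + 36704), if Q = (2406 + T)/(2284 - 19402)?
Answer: -5096822254294/2853 ≈ -1.7865e+9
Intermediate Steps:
Q = -3806/2853 (Q = (2406 + 20430)/(2284 - 19402) = 22836/(-17118) = 22836*(-1/17118) = -3806/2853 ≈ -1.3340)
(-48727 + Q)*(E(-42) + 36704) = (-48727 - 3806/2853)*(-42 + 36704) = -139021937/2853*36662 = -5096822254294/2853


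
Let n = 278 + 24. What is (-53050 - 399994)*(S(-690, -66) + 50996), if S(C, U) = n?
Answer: -23240251112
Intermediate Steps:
n = 302
S(C, U) = 302
(-53050 - 399994)*(S(-690, -66) + 50996) = (-53050 - 399994)*(302 + 50996) = -453044*51298 = -23240251112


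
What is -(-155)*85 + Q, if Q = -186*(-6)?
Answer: 14291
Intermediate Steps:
Q = 1116
-(-155)*85 + Q = -(-155)*85 + 1116 = -1*(-13175) + 1116 = 13175 + 1116 = 14291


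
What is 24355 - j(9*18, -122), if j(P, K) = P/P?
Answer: 24354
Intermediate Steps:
j(P, K) = 1
24355 - j(9*18, -122) = 24355 - 1*1 = 24355 - 1 = 24354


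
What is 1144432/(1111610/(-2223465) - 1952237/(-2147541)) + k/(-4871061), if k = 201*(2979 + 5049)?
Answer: 5055765192680609776828/1807337185279743 ≈ 2.7974e+6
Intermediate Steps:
k = 1613628 (k = 201*8028 = 1613628)
1144432/(1111610/(-2223465) - 1952237/(-2147541)) + k/(-4871061) = 1144432/(1111610/(-2223465) - 1952237/(-2147541)) + 1613628/(-4871061) = 1144432/(1111610*(-1/2223465) - 1952237*(-1/2147541)) + 1613628*(-1/4871061) = 1144432/(-222322/444693 + 1952237/2147541) - 179292/541229 = 1144432/(43411168671/106110716657) - 179292/541229 = 1144432*(106110716657/43411168671) - 179292/541229 = 121436499685203824/43411168671 - 179292/541229 = 5055765192680609776828/1807337185279743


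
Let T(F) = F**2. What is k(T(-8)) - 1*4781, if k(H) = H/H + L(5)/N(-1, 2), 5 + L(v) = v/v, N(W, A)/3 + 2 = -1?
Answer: -43016/9 ≈ -4779.6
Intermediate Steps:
N(W, A) = -9 (N(W, A) = -6 + 3*(-1) = -6 - 3 = -9)
L(v) = -4 (L(v) = -5 + v/v = -5 + 1 = -4)
k(H) = 13/9 (k(H) = H/H - 4/(-9) = 1 - 4*(-1/9) = 1 + 4/9 = 13/9)
k(T(-8)) - 1*4781 = 13/9 - 1*4781 = 13/9 - 4781 = -43016/9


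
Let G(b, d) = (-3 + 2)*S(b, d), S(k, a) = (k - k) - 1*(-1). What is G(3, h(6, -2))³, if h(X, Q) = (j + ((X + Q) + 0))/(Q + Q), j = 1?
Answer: -1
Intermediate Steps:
S(k, a) = 1 (S(k, a) = 0 + 1 = 1)
h(X, Q) = (1 + Q + X)/(2*Q) (h(X, Q) = (1 + ((X + Q) + 0))/(Q + Q) = (1 + ((Q + X) + 0))/((2*Q)) = (1 + (Q + X))*(1/(2*Q)) = (1 + Q + X)*(1/(2*Q)) = (1 + Q + X)/(2*Q))
G(b, d) = -1 (G(b, d) = (-3 + 2)*1 = -1*1 = -1)
G(3, h(6, -2))³ = (-1)³ = -1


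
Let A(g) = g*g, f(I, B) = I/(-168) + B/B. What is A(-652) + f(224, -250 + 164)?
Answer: 1275311/3 ≈ 4.2510e+5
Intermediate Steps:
f(I, B) = 1 - I/168 (f(I, B) = I*(-1/168) + 1 = -I/168 + 1 = 1 - I/168)
A(g) = g**2
A(-652) + f(224, -250 + 164) = (-652)**2 + (1 - 1/168*224) = 425104 + (1 - 4/3) = 425104 - 1/3 = 1275311/3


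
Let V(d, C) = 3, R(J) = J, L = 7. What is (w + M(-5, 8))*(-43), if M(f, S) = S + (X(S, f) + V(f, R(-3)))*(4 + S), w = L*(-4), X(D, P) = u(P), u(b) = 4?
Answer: -2752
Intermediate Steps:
X(D, P) = 4
w = -28 (w = 7*(-4) = -28)
M(f, S) = 28 + 8*S (M(f, S) = S + (4 + 3)*(4 + S) = S + 7*(4 + S) = S + (28 + 7*S) = 28 + 8*S)
(w + M(-5, 8))*(-43) = (-28 + (28 + 8*8))*(-43) = (-28 + (28 + 64))*(-43) = (-28 + 92)*(-43) = 64*(-43) = -2752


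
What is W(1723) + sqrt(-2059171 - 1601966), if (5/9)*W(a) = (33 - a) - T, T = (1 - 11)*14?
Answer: -2790 + 3*I*sqrt(406793) ≈ -2790.0 + 1913.4*I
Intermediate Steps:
T = -140 (T = -10*14 = -140)
W(a) = 1557/5 - 9*a/5 (W(a) = 9*((33 - a) - 1*(-140))/5 = 9*((33 - a) + 140)/5 = 9*(173 - a)/5 = 1557/5 - 9*a/5)
W(1723) + sqrt(-2059171 - 1601966) = (1557/5 - 9/5*1723) + sqrt(-2059171 - 1601966) = (1557/5 - 15507/5) + sqrt(-3661137) = -2790 + 3*I*sqrt(406793)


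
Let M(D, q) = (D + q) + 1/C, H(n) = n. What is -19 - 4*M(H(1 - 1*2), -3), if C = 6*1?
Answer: -11/3 ≈ -3.6667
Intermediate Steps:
C = 6
M(D, q) = ⅙ + D + q (M(D, q) = (D + q) + 1/6 = (D + q) + ⅙ = ⅙ + D + q)
-19 - 4*M(H(1 - 1*2), -3) = -19 - 4*(⅙ + (1 - 1*2) - 3) = -19 - 4*(⅙ + (1 - 2) - 3) = -19 - 4*(⅙ - 1 - 3) = -19 - 4*(-23/6) = -19 + 46/3 = -11/3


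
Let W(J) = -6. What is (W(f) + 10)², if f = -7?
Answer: 16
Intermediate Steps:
(W(f) + 10)² = (-6 + 10)² = 4² = 16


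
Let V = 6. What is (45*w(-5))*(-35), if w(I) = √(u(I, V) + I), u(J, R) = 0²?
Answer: -1575*I*√5 ≈ -3521.8*I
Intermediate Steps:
u(J, R) = 0
w(I) = √I (w(I) = √(0 + I) = √I)
(45*w(-5))*(-35) = (45*√(-5))*(-35) = (45*(I*√5))*(-35) = (45*I*√5)*(-35) = -1575*I*√5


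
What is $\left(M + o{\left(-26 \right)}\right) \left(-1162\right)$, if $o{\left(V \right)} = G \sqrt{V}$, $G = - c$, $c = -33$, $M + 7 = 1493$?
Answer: $-1726732 - 38346 i \sqrt{26} \approx -1.7267 \cdot 10^{6} - 1.9553 \cdot 10^{5} i$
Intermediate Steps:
$M = 1486$ ($M = -7 + 1493 = 1486$)
$G = 33$ ($G = \left(-1\right) \left(-33\right) = 33$)
$o{\left(V \right)} = 33 \sqrt{V}$
$\left(M + o{\left(-26 \right)}\right) \left(-1162\right) = \left(1486 + 33 \sqrt{-26}\right) \left(-1162\right) = \left(1486 + 33 i \sqrt{26}\right) \left(-1162\right) = -1726732 - 38346 i \sqrt{26}$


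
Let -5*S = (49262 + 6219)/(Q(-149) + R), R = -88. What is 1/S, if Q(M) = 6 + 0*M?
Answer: 410/55481 ≈ 0.0073899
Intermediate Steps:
Q(M) = 6 (Q(M) = 6 + 0 = 6)
S = 55481/410 (S = -(49262 + 6219)/(5*(6 - 88)) = -55481/(5*(-82)) = -55481*(-1)/(5*82) = -⅕*(-55481/82) = 55481/410 ≈ 135.32)
1/S = 1/(55481/410) = 410/55481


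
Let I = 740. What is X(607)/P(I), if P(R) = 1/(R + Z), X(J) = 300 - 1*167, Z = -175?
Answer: 75145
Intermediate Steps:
X(J) = 133 (X(J) = 300 - 167 = 133)
P(R) = 1/(-175 + R) (P(R) = 1/(R - 175) = 1/(-175 + R))
X(607)/P(I) = 133/(1/(-175 + 740)) = 133/(1/565) = 133*565 = 75145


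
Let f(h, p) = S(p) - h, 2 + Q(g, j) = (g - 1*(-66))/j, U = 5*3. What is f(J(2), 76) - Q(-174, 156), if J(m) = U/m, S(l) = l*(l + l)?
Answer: 300227/26 ≈ 11547.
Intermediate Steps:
U = 15
S(l) = 2*l² (S(l) = l*(2*l) = 2*l²)
J(m) = 15/m
Q(g, j) = -2 + (66 + g)/j (Q(g, j) = -2 + (g - 1*(-66))/j = -2 + (g + 66)/j = -2 + (66 + g)/j)
f(h, p) = -h + 2*p² (f(h, p) = 2*p² - h = -h + 2*p²)
f(J(2), 76) - Q(-174, 156) = (-15/2 + 2*76²) - (66 - 174 - 2*156)/156 = (-15/2 + 2*5776) - (66 - 174 - 312)/156 = (-1*15/2 + 11552) - (-420)/156 = (-15/2 + 11552) - 1*(-35/13) = 23089/2 + 35/13 = 300227/26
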